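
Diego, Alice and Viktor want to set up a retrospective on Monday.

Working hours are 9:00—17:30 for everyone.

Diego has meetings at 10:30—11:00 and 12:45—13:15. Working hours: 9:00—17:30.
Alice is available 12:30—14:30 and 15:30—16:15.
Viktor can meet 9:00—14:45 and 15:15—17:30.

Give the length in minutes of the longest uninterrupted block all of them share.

75 minutes

Diego free within 09:00–17:30: 09:00–10:30, 11:00–12:45, 13:15–17:30.
Diego ∩ Alice: 12:30–12:45, 13:15–14:30, 15:30–16:15.
Diego ∩ Alice ∩ Viktor: 12:30–12:45, 13:15–14:30, 15:30–16:15.
Common window lengths: 15, 75, 45 min; longest is 75.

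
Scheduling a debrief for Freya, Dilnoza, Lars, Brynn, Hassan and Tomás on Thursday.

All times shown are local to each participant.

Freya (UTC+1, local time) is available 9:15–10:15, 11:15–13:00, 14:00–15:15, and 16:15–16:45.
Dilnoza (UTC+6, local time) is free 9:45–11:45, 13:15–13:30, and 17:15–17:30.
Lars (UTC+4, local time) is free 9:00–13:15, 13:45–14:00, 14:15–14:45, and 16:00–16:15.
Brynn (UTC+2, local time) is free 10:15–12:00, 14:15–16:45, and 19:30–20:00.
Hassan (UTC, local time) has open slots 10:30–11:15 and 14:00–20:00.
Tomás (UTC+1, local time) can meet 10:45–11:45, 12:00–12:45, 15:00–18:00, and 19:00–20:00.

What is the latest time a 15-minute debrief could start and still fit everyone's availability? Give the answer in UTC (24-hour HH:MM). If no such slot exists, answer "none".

Freya → UTC: 08:15–09:15, 10:15–12:00, 13:00–14:15, 15:15–15:45.
Dilnoza → UTC: 03:45–05:45, 07:15–07:30, 11:15–11:30.
Lars → UTC: 05:00–09:15, 09:45–10:00, 10:15–10:45, 12:00–12:15.
Brynn → UTC: 08:15–10:00, 12:15–14:45, 17:30–18:00.
Hassan → UTC: 10:30–11:15, 14:00–20:00.
Tomás → UTC: 09:45–10:45, 11:00–11:45, 14:00–17:00, 18:00–19:00.
Freya ∩ Dilnoza: 11:15–11:30.
Freya ∩ Dilnoza ∩ Lars: (none).
Freya ∩ Dilnoza ∩ Lars ∩ Brynn: (none).
Freya ∩ Dilnoza ∩ Lars ∩ Brynn ∩ Hassan: (none).
Freya ∩ Dilnoza ∩ Lars ∩ Brynn ∩ Hassan ∩ Tomás: (none).
Windows ≥ 15 min: (none).

none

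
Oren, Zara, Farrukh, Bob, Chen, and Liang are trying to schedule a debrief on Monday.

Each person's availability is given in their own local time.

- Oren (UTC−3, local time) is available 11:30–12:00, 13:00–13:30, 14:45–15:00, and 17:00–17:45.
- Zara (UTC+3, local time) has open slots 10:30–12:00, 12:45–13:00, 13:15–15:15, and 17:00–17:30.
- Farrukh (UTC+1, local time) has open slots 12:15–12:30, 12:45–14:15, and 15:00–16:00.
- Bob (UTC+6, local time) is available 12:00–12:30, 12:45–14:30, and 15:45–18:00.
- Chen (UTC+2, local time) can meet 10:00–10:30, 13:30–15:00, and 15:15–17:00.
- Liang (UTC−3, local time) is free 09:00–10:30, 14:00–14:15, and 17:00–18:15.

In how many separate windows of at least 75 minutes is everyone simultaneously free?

0

Oren → UTC: 14:30–15:00, 16:00–16:30, 17:45–18:00, 20:00–20:45.
Zara → UTC: 07:30–09:00, 09:45–10:00, 10:15–12:15, 14:00–14:30.
Farrukh → UTC: 11:15–11:30, 11:45–13:15, 14:00–15:00.
Bob → UTC: 06:00–06:30, 06:45–08:30, 09:45–12:00.
Chen → UTC: 08:00–08:30, 11:30–13:00, 13:15–15:00.
Liang → UTC: 12:00–13:30, 17:00–17:15, 20:00–21:15.
Oren ∩ Zara: (none).
Oren ∩ Zara ∩ Farrukh: (none).
Oren ∩ Zara ∩ Farrukh ∩ Bob: (none).
Oren ∩ Zara ∩ Farrukh ∩ Bob ∩ Chen: (none).
Oren ∩ Zara ∩ Farrukh ∩ Bob ∩ Chen ∩ Liang: (none).
Windows ≥ 75 min: (none).
That's 0 windows.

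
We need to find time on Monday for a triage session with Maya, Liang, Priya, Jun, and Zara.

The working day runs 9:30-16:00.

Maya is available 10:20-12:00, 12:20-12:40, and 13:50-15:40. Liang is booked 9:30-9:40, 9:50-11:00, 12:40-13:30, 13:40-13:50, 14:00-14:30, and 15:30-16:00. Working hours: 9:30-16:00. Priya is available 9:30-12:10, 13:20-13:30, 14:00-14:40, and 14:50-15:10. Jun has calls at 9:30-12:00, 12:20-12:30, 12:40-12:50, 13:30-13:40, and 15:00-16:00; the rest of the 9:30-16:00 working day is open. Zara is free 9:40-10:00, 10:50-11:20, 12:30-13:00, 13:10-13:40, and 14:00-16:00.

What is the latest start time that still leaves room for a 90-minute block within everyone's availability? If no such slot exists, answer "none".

Liang free within 09:30–16:00: 09:40–09:50, 11:00–12:40, 13:30–13:40, 13:50–14:00, 14:30–15:30.
Jun free within 09:30–16:00: 12:00–12:20, 12:30–12:40, 12:50–13:30, 13:40–15:00.
Maya ∩ Liang: 11:00–12:00, 12:20–12:40, 13:50–14:00, 14:30–15:30.
Maya ∩ Liang ∩ Priya: 11:00–12:00, 14:30–14:40, 14:50–15:10.
Maya ∩ Liang ∩ Priya ∩ Jun: 14:30–14:40, 14:50–15:00.
Maya ∩ Liang ∩ Priya ∩ Jun ∩ Zara: 14:30–14:40, 14:50–15:00.
Windows ≥ 90 min: (none).

none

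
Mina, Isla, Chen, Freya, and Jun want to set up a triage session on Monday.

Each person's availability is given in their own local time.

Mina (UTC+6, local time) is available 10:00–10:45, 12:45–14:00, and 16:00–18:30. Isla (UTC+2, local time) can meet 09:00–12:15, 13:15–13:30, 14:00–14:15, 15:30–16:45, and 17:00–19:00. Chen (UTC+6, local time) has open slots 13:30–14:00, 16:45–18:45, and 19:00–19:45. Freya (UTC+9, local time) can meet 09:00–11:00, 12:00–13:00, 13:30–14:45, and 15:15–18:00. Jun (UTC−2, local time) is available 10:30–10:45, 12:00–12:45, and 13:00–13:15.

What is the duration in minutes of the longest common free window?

Mina → UTC: 04:00–04:45, 06:45–08:00, 10:00–12:30.
Isla → UTC: 07:00–10:15, 11:15–11:30, 12:00–12:15, 13:30–14:45, 15:00–17:00.
Chen → UTC: 07:30–08:00, 10:45–12:45, 13:00–13:45.
Freya → UTC: 00:00–02:00, 03:00–04:00, 04:30–05:45, 06:15–09:00.
Jun → UTC: 12:30–12:45, 14:00–14:45, 15:00–15:15.
Mina ∩ Isla: 07:00–08:00, 10:00–10:15, 11:15–11:30, 12:00–12:15.
Mina ∩ Isla ∩ Chen: 07:30–08:00, 11:15–11:30, 12:00–12:15.
Mina ∩ Isla ∩ Chen ∩ Freya: 07:30–08:00.
Mina ∩ Isla ∩ Chen ∩ Freya ∩ Jun: (none).
No common window.

0 minutes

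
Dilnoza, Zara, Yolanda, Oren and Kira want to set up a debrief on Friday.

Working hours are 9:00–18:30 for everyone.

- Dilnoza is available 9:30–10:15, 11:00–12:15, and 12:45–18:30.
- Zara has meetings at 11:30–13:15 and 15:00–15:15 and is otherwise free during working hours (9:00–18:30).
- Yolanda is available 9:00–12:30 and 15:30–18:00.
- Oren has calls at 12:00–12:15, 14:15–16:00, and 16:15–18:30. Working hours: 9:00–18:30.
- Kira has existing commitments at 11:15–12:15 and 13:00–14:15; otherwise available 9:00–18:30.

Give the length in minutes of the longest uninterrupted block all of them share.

45 minutes

Zara free within 09:00–18:30: 09:00–11:30, 13:15–15:00, 15:15–18:30.
Oren free within 09:00–18:30: 09:00–12:00, 12:15–14:15, 16:00–16:15.
Kira free within 09:00–18:30: 09:00–11:15, 12:15–13:00, 14:15–18:30.
Dilnoza ∩ Zara: 09:30–10:15, 11:00–11:30, 13:15–15:00, 15:15–18:30.
Dilnoza ∩ Zara ∩ Yolanda: 09:30–10:15, 11:00–11:30, 15:30–18:00.
Dilnoza ∩ Zara ∩ Yolanda ∩ Oren: 09:30–10:15, 11:00–11:30, 16:00–16:15.
Dilnoza ∩ Zara ∩ Yolanda ∩ Oren ∩ Kira: 09:30–10:15, 11:00–11:15, 16:00–16:15.
Common window lengths: 45, 15, 15 min; longest is 45.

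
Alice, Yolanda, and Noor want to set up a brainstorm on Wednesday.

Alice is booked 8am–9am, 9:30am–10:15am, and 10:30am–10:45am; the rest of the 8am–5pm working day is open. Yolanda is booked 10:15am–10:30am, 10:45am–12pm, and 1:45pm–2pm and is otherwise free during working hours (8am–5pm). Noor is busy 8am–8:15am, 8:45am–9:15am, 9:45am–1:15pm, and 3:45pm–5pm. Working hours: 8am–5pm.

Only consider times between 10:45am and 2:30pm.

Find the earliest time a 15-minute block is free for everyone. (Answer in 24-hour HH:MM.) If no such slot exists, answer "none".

13:15

Alice free within 08:00–17:00: 09:00–09:30, 10:15–10:30, 10:45–17:00.
Yolanda free within 08:00–17:00: 08:00–10:15, 10:30–10:45, 12:00–13:45, 14:00–17:00.
Noor free within 08:00–17:00: 08:15–08:45, 09:15–09:45, 13:15–15:45.
Alice ∩ Yolanda: 09:00–09:30, 12:00–13:45, 14:00–17:00.
Alice ∩ Yolanda ∩ Noor: 09:15–09:30, 13:15–13:45, 14:00–15:45.
Restricted to 10:45–14:30: 13:15–13:45, 14:00–14:30.
Windows ≥ 15 min: 13:15–13:45, 14:00–14:30.
Earliest such window starts at 13:15.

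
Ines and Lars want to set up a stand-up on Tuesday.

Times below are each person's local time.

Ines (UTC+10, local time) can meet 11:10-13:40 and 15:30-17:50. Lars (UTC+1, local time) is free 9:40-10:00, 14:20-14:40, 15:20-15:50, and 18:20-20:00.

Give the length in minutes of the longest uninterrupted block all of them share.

Ines → UTC: 01:10–03:40, 05:30–07:50.
Lars → UTC: 08:40–09:00, 13:20–13:40, 14:20–14:50, 17:20–19:00.
Ines ∩ Lars: (none).
No common window.

0 minutes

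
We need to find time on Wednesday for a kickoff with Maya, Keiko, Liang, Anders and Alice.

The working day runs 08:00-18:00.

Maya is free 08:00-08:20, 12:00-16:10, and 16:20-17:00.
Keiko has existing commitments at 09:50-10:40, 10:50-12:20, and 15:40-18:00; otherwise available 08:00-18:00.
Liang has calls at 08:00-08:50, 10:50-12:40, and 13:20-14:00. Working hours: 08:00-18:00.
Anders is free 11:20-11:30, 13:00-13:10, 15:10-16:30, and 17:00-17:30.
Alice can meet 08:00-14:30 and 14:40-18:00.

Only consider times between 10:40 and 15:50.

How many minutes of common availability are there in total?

Keiko free within 08:00–18:00: 08:00–09:50, 10:40–10:50, 12:20–15:40.
Liang free within 08:00–18:00: 08:50–10:50, 12:40–13:20, 14:00–18:00.
Maya ∩ Keiko: 08:00–08:20, 12:20–15:40.
Maya ∩ Keiko ∩ Liang: 12:40–13:20, 14:00–15:40.
Maya ∩ Keiko ∩ Liang ∩ Anders: 13:00–13:10, 15:10–15:40.
Maya ∩ Keiko ∩ Liang ∩ Anders ∩ Alice: 13:00–13:10, 15:10–15:40.
Restricted to 10:40–15:50: 13:00–13:10, 15:10–15:40.
Total common minutes: 10 + 30 = 40.

40 minutes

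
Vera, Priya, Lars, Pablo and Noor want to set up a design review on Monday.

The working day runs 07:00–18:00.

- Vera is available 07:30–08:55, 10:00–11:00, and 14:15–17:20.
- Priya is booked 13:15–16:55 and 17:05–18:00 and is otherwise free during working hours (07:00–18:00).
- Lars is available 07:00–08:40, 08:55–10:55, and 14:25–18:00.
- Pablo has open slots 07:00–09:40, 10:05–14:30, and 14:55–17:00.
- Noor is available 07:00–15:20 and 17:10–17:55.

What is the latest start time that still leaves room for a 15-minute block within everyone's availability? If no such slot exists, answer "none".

Priya free within 07:00–18:00: 07:00–13:15, 16:55–17:05.
Vera ∩ Priya: 07:30–08:55, 10:00–11:00, 16:55–17:05.
Vera ∩ Priya ∩ Lars: 07:30–08:40, 10:00–10:55, 16:55–17:05.
Vera ∩ Priya ∩ Lars ∩ Pablo: 07:30–08:40, 10:05–10:55, 16:55–17:00.
Vera ∩ Priya ∩ Lars ∩ Pablo ∩ Noor: 07:30–08:40, 10:05–10:55.
Windows ≥ 15 min: 07:30–08:40, 10:05–10:55.
Latest start in the last window 10:05–10:55 is 10:55 − 15 min = 10:40.

10:40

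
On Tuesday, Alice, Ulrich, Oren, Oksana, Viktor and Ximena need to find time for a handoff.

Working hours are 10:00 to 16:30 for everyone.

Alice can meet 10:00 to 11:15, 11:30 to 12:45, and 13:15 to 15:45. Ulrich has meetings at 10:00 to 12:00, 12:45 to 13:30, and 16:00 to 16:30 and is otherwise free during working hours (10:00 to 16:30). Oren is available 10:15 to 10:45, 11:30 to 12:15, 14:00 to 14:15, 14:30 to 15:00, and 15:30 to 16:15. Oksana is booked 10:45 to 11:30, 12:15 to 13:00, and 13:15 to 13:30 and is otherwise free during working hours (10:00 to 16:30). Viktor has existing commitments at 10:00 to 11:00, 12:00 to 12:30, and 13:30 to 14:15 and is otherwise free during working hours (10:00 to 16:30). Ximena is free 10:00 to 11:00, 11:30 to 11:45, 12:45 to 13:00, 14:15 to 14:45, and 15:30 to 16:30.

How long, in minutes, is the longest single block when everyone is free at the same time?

Ulrich free within 10:00–16:30: 12:00–12:45, 13:30–16:00.
Oksana free within 10:00–16:30: 10:00–10:45, 11:30–12:15, 13:00–13:15, 13:30–16:30.
Viktor free within 10:00–16:30: 11:00–12:00, 12:30–13:30, 14:15–16:30.
Alice ∩ Ulrich: 12:00–12:45, 13:30–15:45.
Alice ∩ Ulrich ∩ Oren: 12:00–12:15, 14:00–14:15, 14:30–15:00, 15:30–15:45.
Alice ∩ Ulrich ∩ Oren ∩ Oksana: 12:00–12:15, 14:00–14:15, 14:30–15:00, 15:30–15:45.
Alice ∩ Ulrich ∩ Oren ∩ Oksana ∩ Viktor: 14:30–15:00, 15:30–15:45.
Alice ∩ Ulrich ∩ Oren ∩ Oksana ∩ Viktor ∩ Ximena: 14:30–14:45, 15:30–15:45.
Common window lengths: 15, 15 min; longest is 15.

15 minutes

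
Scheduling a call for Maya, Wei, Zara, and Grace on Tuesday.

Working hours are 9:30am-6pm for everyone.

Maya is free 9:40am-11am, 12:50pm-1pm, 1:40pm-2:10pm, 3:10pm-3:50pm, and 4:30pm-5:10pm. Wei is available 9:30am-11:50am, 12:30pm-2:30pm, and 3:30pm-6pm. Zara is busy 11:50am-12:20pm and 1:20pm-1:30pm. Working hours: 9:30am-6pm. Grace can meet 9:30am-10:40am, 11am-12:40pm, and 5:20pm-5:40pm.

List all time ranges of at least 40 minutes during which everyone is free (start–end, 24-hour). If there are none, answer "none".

Zara free within 09:30–18:00: 09:30–11:50, 12:20–13:20, 13:30–18:00.
Maya ∩ Wei: 09:40–11:00, 12:50–13:00, 13:40–14:10, 15:30–15:50, 16:30–17:10.
Maya ∩ Wei ∩ Zara: 09:40–11:00, 12:50–13:00, 13:40–14:10, 15:30–15:50, 16:30–17:10.
Maya ∩ Wei ∩ Zara ∩ Grace: 09:40–10:40.
Windows ≥ 40 min: 09:40–10:40.

09:40–10:40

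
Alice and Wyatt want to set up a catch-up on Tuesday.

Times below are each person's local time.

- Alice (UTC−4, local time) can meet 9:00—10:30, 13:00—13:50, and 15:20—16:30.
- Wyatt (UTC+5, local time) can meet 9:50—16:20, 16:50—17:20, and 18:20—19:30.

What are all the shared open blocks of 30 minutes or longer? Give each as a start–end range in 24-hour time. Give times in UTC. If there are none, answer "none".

13:20–14:30

Alice → UTC: 13:00–14:30, 17:00–17:50, 19:20–20:30.
Wyatt → UTC: 04:50–11:20, 11:50–12:20, 13:20–14:30.
Alice ∩ Wyatt: 13:20–14:30.
Windows ≥ 30 min: 13:20–14:30.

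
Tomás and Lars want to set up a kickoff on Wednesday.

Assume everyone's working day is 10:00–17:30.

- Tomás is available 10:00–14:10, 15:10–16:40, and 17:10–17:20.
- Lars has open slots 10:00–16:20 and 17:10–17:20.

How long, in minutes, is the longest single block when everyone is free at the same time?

250 minutes

Tomás ∩ Lars: 10:00–14:10, 15:10–16:20, 17:10–17:20.
Common window lengths: 250, 70, 10 min; longest is 250.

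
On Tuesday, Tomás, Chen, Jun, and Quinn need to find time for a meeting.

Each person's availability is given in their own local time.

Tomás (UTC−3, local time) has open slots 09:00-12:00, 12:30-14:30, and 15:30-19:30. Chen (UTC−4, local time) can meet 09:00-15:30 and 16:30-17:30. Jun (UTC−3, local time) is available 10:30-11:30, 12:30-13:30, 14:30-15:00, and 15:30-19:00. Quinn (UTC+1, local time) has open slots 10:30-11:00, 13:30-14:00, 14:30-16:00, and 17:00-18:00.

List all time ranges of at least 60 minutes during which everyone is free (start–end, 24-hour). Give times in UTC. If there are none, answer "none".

13:30–14:30

Tomás → UTC: 12:00–15:00, 15:30–17:30, 18:30–22:30.
Chen → UTC: 13:00–19:30, 20:30–21:30.
Jun → UTC: 13:30–14:30, 15:30–16:30, 17:30–18:00, 18:30–22:00.
Quinn → UTC: 09:30–10:00, 12:30–13:00, 13:30–15:00, 16:00–17:00.
Tomás ∩ Chen: 13:00–15:00, 15:30–17:30, 18:30–19:30, 20:30–21:30.
Tomás ∩ Chen ∩ Jun: 13:30–14:30, 15:30–16:30, 18:30–19:30, 20:30–21:30.
Tomás ∩ Chen ∩ Jun ∩ Quinn: 13:30–14:30, 16:00–16:30.
Windows ≥ 60 min: 13:30–14:30.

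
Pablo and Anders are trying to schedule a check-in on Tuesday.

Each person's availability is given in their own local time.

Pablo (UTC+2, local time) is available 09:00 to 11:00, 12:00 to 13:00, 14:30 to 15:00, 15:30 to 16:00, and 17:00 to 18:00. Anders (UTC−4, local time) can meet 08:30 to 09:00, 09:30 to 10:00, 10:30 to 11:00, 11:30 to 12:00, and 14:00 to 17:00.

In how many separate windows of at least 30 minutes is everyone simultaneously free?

Pablo → UTC: 07:00–09:00, 10:00–11:00, 12:30–13:00, 13:30–14:00, 15:00–16:00.
Anders → UTC: 12:30–13:00, 13:30–14:00, 14:30–15:00, 15:30–16:00, 18:00–21:00.
Pablo ∩ Anders: 12:30–13:00, 13:30–14:00, 15:30–16:00.
Windows ≥ 30 min: 12:30–13:00, 13:30–14:00, 15:30–16:00.
That's 3 windows.

3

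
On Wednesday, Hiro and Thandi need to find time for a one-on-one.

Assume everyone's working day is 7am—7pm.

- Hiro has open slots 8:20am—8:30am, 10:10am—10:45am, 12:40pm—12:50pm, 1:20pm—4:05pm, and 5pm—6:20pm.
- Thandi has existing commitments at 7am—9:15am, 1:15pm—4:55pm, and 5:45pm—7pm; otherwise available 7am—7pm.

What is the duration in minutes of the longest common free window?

45 minutes

Thandi free within 07:00–19:00: 09:15–13:15, 16:55–17:45.
Hiro ∩ Thandi: 10:10–10:45, 12:40–12:50, 17:00–17:45.
Common window lengths: 35, 10, 45 min; longest is 45.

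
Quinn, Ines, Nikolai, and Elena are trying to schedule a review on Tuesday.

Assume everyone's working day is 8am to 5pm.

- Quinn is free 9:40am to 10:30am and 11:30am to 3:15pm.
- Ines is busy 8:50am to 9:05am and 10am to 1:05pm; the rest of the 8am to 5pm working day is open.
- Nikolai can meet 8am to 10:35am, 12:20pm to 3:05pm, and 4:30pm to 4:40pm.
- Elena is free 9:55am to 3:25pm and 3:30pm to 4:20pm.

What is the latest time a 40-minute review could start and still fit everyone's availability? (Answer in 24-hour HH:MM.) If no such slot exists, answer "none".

14:25

Ines free within 08:00–17:00: 08:00–08:50, 09:05–10:00, 13:05–17:00.
Quinn ∩ Ines: 09:40–10:00, 13:05–15:15.
Quinn ∩ Ines ∩ Nikolai: 09:40–10:00, 13:05–15:05.
Quinn ∩ Ines ∩ Nikolai ∩ Elena: 09:55–10:00, 13:05–15:05.
Windows ≥ 40 min: 13:05–15:05.
Latest start in the last window 13:05–15:05 is 15:05 − 40 min = 14:25.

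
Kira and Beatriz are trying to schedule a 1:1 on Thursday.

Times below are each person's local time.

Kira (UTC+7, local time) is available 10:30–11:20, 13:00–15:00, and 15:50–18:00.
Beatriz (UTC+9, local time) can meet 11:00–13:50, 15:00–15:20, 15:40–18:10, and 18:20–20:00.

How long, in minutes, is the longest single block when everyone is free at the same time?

Kira → UTC: 03:30–04:20, 06:00–08:00, 08:50–11:00.
Beatriz → UTC: 02:00–04:50, 06:00–06:20, 06:40–09:10, 09:20–11:00.
Kira ∩ Beatriz: 03:30–04:20, 06:00–06:20, 06:40–08:00, 08:50–09:10, 09:20–11:00.
Common window lengths: 50, 20, 80, 20, 100 min; longest is 100.

100 minutes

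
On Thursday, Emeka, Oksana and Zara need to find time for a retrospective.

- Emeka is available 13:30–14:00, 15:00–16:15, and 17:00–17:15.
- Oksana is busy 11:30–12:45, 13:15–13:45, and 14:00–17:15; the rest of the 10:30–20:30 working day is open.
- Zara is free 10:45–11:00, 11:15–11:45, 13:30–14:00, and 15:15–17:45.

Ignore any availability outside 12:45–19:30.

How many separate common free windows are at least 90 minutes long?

Oksana free within 10:30–20:30: 10:30–11:30, 12:45–13:15, 13:45–14:00, 17:15–20:30.
Emeka ∩ Oksana: 13:45–14:00.
Emeka ∩ Oksana ∩ Zara: 13:45–14:00.
Restricted to 12:45–19:30: 13:45–14:00.
Windows ≥ 90 min: (none).
That's 0 windows.

0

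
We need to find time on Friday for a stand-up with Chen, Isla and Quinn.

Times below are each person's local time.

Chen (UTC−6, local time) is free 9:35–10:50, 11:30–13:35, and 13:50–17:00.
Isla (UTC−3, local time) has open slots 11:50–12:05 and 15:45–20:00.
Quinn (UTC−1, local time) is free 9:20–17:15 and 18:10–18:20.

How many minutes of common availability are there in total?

10 minutes

Chen → UTC: 15:35–16:50, 17:30–19:35, 19:50–23:00.
Isla → UTC: 14:50–15:05, 18:45–23:00.
Quinn → UTC: 10:20–18:15, 19:10–19:20.
Chen ∩ Isla: 18:45–19:35, 19:50–23:00.
Chen ∩ Isla ∩ Quinn: 19:10–19:20.
Total common minutes: 10.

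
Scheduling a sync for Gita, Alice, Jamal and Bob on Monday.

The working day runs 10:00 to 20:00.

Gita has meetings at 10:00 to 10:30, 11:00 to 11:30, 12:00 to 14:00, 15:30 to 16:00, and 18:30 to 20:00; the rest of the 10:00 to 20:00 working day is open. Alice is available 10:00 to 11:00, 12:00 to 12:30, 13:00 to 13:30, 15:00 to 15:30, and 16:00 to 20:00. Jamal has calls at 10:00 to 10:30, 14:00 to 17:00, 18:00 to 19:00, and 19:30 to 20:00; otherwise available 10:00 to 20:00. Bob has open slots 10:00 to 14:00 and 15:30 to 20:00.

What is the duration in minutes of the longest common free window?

60 minutes

Gita free within 10:00–20:00: 10:30–11:00, 11:30–12:00, 14:00–15:30, 16:00–18:30.
Jamal free within 10:00–20:00: 10:30–14:00, 17:00–18:00, 19:00–19:30.
Gita ∩ Alice: 10:30–11:00, 15:00–15:30, 16:00–18:30.
Gita ∩ Alice ∩ Jamal: 10:30–11:00, 17:00–18:00.
Gita ∩ Alice ∩ Jamal ∩ Bob: 10:30–11:00, 17:00–18:00.
Common window lengths: 30, 60 min; longest is 60.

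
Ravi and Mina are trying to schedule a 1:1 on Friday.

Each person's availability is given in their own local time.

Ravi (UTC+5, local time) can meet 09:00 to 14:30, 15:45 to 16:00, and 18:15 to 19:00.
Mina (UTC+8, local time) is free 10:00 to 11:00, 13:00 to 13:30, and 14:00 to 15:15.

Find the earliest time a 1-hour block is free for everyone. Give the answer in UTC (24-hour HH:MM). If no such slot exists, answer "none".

Ravi → UTC: 04:00–09:30, 10:45–11:00, 13:15–14:00.
Mina → UTC: 02:00–03:00, 05:00–05:30, 06:00–07:15.
Ravi ∩ Mina: 05:00–05:30, 06:00–07:15.
Windows ≥ 60 min: 06:00–07:15.
Earliest such window starts at 06:00.

06:00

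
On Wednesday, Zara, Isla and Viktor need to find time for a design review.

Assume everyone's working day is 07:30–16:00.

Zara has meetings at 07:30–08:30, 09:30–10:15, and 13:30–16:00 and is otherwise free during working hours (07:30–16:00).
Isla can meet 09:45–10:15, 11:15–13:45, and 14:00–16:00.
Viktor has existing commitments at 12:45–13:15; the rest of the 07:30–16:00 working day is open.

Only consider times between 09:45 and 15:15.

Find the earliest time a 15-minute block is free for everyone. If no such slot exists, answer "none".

11:15

Zara free within 07:30–16:00: 08:30–09:30, 10:15–13:30.
Viktor free within 07:30–16:00: 07:30–12:45, 13:15–16:00.
Zara ∩ Isla: 11:15–13:30.
Zara ∩ Isla ∩ Viktor: 11:15–12:45, 13:15–13:30.
Restricted to 09:45–15:15: 11:15–12:45, 13:15–13:30.
Windows ≥ 15 min: 11:15–12:45, 13:15–13:30.
Earliest such window starts at 11:15.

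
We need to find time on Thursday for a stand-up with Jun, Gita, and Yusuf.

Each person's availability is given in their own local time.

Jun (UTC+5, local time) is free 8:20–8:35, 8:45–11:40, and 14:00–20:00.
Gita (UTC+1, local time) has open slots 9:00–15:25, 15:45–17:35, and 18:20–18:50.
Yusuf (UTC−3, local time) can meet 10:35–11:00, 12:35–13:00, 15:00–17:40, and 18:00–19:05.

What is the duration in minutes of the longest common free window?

25 minutes

Jun → UTC: 03:20–03:35, 03:45–06:40, 09:00–15:00.
Gita → UTC: 08:00–14:25, 14:45–16:35, 17:20–17:50.
Yusuf → UTC: 13:35–14:00, 15:35–16:00, 18:00–20:40, 21:00–22:05.
Jun ∩ Gita: 09:00–14:25, 14:45–15:00.
Jun ∩ Gita ∩ Yusuf: 13:35–14:00.
Single common window of 25 minutes.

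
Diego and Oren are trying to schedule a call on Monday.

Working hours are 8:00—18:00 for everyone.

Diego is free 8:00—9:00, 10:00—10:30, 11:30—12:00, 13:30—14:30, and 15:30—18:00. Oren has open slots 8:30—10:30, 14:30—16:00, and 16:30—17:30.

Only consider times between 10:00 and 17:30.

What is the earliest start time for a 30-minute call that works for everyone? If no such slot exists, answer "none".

10:00

Diego ∩ Oren: 08:30–09:00, 10:00–10:30, 15:30–16:00, 16:30–17:30.
Restricted to 10:00–17:30: 10:00–10:30, 15:30–16:00, 16:30–17:30.
Windows ≥ 30 min: 10:00–10:30, 15:30–16:00, 16:30–17:30.
Earliest such window starts at 10:00.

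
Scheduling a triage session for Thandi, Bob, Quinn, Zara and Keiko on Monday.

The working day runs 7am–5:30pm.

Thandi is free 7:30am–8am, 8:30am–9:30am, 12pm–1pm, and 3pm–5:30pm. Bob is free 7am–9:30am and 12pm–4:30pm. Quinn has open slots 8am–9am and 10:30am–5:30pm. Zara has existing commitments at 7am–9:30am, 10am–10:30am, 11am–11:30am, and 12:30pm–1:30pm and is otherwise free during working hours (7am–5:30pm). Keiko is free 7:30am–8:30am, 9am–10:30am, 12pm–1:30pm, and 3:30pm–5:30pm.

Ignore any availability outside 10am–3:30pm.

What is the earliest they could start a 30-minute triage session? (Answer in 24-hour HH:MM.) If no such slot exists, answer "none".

Zara free within 07:00–17:30: 09:30–10:00, 10:30–11:00, 11:30–12:30, 13:30–17:30.
Thandi ∩ Bob: 07:30–08:00, 08:30–09:30, 12:00–13:00, 15:00–16:30.
Thandi ∩ Bob ∩ Quinn: 08:30–09:00, 12:00–13:00, 15:00–16:30.
Thandi ∩ Bob ∩ Quinn ∩ Zara: 12:00–12:30, 15:00–16:30.
Thandi ∩ Bob ∩ Quinn ∩ Zara ∩ Keiko: 12:00–12:30, 15:30–16:30.
Restricted to 10:00–15:30: 12:00–12:30.
Windows ≥ 30 min: 12:00–12:30.
Earliest such window starts at 12:00.

12:00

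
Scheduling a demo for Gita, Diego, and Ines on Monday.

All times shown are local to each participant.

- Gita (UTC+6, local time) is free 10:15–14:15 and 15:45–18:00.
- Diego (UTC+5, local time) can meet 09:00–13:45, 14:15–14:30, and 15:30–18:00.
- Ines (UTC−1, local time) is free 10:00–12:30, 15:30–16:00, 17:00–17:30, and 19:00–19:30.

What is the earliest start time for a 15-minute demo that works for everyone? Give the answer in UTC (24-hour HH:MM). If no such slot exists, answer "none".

11:00

Gita → UTC: 04:15–08:15, 09:45–12:00.
Diego → UTC: 04:00–08:45, 09:15–09:30, 10:30–13:00.
Ines → UTC: 11:00–13:30, 16:30–17:00, 18:00–18:30, 20:00–20:30.
Gita ∩ Diego: 04:15–08:15, 10:30–12:00.
Gita ∩ Diego ∩ Ines: 11:00–12:00.
Windows ≥ 15 min: 11:00–12:00.
Earliest such window starts at 11:00.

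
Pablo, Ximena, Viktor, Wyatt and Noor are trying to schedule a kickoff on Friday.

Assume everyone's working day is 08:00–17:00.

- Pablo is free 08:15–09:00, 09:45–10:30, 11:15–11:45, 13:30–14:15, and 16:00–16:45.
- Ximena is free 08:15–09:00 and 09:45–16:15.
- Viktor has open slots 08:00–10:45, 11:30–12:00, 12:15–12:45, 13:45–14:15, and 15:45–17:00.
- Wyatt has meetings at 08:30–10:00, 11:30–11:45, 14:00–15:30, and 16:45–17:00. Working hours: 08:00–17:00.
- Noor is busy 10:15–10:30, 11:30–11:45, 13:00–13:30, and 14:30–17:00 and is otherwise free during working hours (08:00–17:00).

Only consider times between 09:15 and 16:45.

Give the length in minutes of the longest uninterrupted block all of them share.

Wyatt free within 08:00–17:00: 08:00–08:30, 10:00–11:30, 11:45–14:00, 15:30–16:45.
Noor free within 08:00–17:00: 08:00–10:15, 10:30–11:30, 11:45–13:00, 13:30–14:30.
Pablo ∩ Ximena: 08:15–09:00, 09:45–10:30, 11:15–11:45, 13:30–14:15, 16:00–16:15.
Pablo ∩ Ximena ∩ Viktor: 08:15–09:00, 09:45–10:30, 11:30–11:45, 13:45–14:15, 16:00–16:15.
Pablo ∩ Ximena ∩ Viktor ∩ Wyatt: 08:15–08:30, 10:00–10:30, 13:45–14:00, 16:00–16:15.
Pablo ∩ Ximena ∩ Viktor ∩ Wyatt ∩ Noor: 08:15–08:30, 10:00–10:15, 13:45–14:00.
Restricted to 09:15–16:45: 10:00–10:15, 13:45–14:00.
Common window lengths: 15, 15 min; longest is 15.

15 minutes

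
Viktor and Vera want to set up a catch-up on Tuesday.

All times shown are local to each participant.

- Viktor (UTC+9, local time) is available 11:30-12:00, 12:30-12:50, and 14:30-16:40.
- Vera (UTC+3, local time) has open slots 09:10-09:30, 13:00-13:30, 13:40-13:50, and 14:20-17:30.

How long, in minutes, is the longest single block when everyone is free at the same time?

20 minutes

Viktor → UTC: 02:30–03:00, 03:30–03:50, 05:30–07:40.
Vera → UTC: 06:10–06:30, 10:00–10:30, 10:40–10:50, 11:20–14:30.
Viktor ∩ Vera: 06:10–06:30.
Single common window of 20 minutes.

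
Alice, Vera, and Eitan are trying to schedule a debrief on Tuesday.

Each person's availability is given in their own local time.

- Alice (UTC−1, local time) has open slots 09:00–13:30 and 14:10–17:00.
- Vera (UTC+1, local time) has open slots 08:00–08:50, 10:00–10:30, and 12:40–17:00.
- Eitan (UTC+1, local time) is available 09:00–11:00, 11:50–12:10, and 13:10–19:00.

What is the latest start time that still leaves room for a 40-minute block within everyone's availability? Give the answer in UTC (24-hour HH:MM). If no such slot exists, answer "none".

15:20

Alice → UTC: 10:00–14:30, 15:10–18:00.
Vera → UTC: 07:00–07:50, 09:00–09:30, 11:40–16:00.
Eitan → UTC: 08:00–10:00, 10:50–11:10, 12:10–18:00.
Alice ∩ Vera: 11:40–14:30, 15:10–16:00.
Alice ∩ Vera ∩ Eitan: 12:10–14:30, 15:10–16:00.
Windows ≥ 40 min: 12:10–14:30, 15:10–16:00.
Latest start in the last window 15:10–16:00 is 16:00 − 40 min = 15:20.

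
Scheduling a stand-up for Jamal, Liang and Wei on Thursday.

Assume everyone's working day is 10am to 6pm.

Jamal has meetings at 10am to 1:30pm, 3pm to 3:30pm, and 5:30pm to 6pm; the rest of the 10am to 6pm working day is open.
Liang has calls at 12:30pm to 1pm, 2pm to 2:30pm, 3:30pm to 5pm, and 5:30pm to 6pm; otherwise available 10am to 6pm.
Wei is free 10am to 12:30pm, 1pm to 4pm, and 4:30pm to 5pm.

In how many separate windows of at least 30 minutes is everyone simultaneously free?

2

Jamal free within 10:00–18:00: 13:30–15:00, 15:30–17:30.
Liang free within 10:00–18:00: 10:00–12:30, 13:00–14:00, 14:30–15:30, 17:00–17:30.
Jamal ∩ Liang: 13:30–14:00, 14:30–15:00, 17:00–17:30.
Jamal ∩ Liang ∩ Wei: 13:30–14:00, 14:30–15:00.
Windows ≥ 30 min: 13:30–14:00, 14:30–15:00.
That's 2 windows.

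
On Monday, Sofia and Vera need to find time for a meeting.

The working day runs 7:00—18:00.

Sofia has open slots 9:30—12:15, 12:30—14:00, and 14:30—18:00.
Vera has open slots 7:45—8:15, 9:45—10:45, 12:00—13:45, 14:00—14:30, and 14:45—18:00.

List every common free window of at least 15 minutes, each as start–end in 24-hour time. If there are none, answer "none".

Sofia ∩ Vera: 09:45–10:45, 12:00–12:15, 12:30–13:45, 14:45–18:00.
Windows ≥ 15 min: 09:45–10:45, 12:00–12:15, 12:30–13:45, 14:45–18:00.

09:45–10:45, 12:00–12:15, 12:30–13:45, 14:45–18:00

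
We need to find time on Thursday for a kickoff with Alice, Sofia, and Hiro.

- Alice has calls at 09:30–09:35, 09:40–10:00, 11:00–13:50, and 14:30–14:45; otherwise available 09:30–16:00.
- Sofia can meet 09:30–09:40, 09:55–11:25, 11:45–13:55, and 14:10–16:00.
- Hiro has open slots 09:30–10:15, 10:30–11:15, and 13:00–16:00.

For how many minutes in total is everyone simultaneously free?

150 minutes

Alice free within 09:30–16:00: 09:35–09:40, 10:00–11:00, 13:50–14:30, 14:45–16:00.
Alice ∩ Sofia: 09:35–09:40, 10:00–11:00, 13:50–13:55, 14:10–14:30, 14:45–16:00.
Alice ∩ Sofia ∩ Hiro: 09:35–09:40, 10:00–10:15, 10:30–11:00, 13:50–13:55, 14:10–14:30, 14:45–16:00.
Total common minutes: 5 + 15 + 30 + 5 + 20 + 75 = 150.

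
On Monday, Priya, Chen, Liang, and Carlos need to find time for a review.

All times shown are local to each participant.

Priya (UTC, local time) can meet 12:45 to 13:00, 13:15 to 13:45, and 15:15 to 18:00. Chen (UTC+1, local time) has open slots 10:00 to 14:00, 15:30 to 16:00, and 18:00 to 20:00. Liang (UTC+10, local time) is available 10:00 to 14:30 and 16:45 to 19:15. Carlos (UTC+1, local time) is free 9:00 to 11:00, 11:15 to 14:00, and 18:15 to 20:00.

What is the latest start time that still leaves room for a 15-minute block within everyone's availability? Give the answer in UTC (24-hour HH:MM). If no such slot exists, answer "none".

none

Priya → UTC: 12:45–13:00, 13:15–13:45, 15:15–18:00.
Chen → UTC: 09:00–13:00, 14:30–15:00, 17:00–19:00.
Liang → UTC: 00:00–04:30, 06:45–09:15.
Carlos → UTC: 08:00–10:00, 10:15–13:00, 17:15–19:00.
Priya ∩ Chen: 12:45–13:00, 17:00–18:00.
Priya ∩ Chen ∩ Liang: (none).
Priya ∩ Chen ∩ Liang ∩ Carlos: (none).
Windows ≥ 15 min: (none).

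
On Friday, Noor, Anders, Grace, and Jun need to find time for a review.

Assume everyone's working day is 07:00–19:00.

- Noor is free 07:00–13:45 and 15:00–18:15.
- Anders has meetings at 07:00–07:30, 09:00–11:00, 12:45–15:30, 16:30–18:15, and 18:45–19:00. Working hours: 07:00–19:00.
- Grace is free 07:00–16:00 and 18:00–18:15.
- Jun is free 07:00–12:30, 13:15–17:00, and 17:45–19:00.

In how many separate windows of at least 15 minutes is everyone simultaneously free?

3

Anders free within 07:00–19:00: 07:30–09:00, 11:00–12:45, 15:30–16:30, 18:15–18:45.
Noor ∩ Anders: 07:30–09:00, 11:00–12:45, 15:30–16:30.
Noor ∩ Anders ∩ Grace: 07:30–09:00, 11:00–12:45, 15:30–16:00.
Noor ∩ Anders ∩ Grace ∩ Jun: 07:30–09:00, 11:00–12:30, 15:30–16:00.
Windows ≥ 15 min: 07:30–09:00, 11:00–12:30, 15:30–16:00.
That's 3 windows.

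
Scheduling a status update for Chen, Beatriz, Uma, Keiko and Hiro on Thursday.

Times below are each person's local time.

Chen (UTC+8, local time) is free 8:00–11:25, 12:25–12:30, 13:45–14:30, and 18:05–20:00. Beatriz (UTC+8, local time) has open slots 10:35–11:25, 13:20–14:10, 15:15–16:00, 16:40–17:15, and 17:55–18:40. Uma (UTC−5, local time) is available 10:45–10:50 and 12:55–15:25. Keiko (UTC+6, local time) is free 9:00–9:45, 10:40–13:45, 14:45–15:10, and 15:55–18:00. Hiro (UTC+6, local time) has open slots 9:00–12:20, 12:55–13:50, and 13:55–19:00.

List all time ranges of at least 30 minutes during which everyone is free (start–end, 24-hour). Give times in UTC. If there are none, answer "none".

Chen → UTC: 00:00–03:25, 04:25–04:30, 05:45–06:30, 10:05–12:00.
Beatriz → UTC: 02:35–03:25, 05:20–06:10, 07:15–08:00, 08:40–09:15, 09:55–10:40.
Uma → UTC: 15:45–15:50, 17:55–20:25.
Keiko → UTC: 03:00–03:45, 04:40–07:45, 08:45–09:10, 09:55–12:00.
Hiro → UTC: 03:00–06:20, 06:55–07:50, 07:55–13:00.
Chen ∩ Beatriz: 02:35–03:25, 05:45–06:10, 10:05–10:40.
Chen ∩ Beatriz ∩ Uma: (none).
Chen ∩ Beatriz ∩ Uma ∩ Keiko: (none).
Chen ∩ Beatriz ∩ Uma ∩ Keiko ∩ Hiro: (none).
Windows ≥ 30 min: (none).

none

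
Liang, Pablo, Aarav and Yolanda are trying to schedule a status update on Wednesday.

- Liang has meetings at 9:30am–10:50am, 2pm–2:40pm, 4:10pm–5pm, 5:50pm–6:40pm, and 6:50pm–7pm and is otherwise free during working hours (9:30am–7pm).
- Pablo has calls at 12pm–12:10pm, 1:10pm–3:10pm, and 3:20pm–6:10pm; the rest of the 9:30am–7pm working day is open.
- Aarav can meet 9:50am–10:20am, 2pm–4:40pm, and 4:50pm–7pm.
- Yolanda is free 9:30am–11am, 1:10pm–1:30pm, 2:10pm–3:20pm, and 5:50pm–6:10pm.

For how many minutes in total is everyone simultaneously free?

Liang free within 09:30–19:00: 10:50–14:00, 14:40–16:10, 17:00–17:50, 18:40–18:50.
Pablo free within 09:30–19:00: 09:30–12:00, 12:10–13:10, 15:10–15:20, 18:10–19:00.
Liang ∩ Pablo: 10:50–12:00, 12:10–13:10, 15:10–15:20, 18:40–18:50.
Liang ∩ Pablo ∩ Aarav: 15:10–15:20, 18:40–18:50.
Liang ∩ Pablo ∩ Aarav ∩ Yolanda: 15:10–15:20.
Total common minutes: 10.

10 minutes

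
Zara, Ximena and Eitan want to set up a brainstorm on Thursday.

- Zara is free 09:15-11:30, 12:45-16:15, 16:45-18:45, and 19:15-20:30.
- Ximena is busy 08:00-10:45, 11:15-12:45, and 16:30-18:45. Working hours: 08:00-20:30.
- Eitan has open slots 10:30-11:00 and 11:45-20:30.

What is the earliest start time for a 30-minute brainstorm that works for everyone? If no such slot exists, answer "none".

Ximena free within 08:00–20:30: 10:45–11:15, 12:45–16:30, 18:45–20:30.
Zara ∩ Ximena: 10:45–11:15, 12:45–16:15, 19:15–20:30.
Zara ∩ Ximena ∩ Eitan: 10:45–11:00, 12:45–16:15, 19:15–20:30.
Windows ≥ 30 min: 12:45–16:15, 19:15–20:30.
Earliest such window starts at 12:45.

12:45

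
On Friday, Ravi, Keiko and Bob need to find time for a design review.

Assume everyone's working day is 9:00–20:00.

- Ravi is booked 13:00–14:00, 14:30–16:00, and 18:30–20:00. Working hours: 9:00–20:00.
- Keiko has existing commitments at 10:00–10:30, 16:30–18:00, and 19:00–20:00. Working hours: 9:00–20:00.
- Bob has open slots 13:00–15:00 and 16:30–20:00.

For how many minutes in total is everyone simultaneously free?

60 minutes

Ravi free within 09:00–20:00: 09:00–13:00, 14:00–14:30, 16:00–18:30.
Keiko free within 09:00–20:00: 09:00–10:00, 10:30–16:30, 18:00–19:00.
Ravi ∩ Keiko: 09:00–10:00, 10:30–13:00, 14:00–14:30, 16:00–16:30, 18:00–18:30.
Ravi ∩ Keiko ∩ Bob: 14:00–14:30, 18:00–18:30.
Total common minutes: 30 + 30 = 60.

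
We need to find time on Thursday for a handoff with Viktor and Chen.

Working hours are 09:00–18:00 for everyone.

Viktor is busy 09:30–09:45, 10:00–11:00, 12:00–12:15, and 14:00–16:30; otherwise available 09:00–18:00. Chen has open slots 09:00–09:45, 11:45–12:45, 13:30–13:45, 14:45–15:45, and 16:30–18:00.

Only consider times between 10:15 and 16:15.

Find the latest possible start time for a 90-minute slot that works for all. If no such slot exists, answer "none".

none

Viktor free within 09:00–18:00: 09:00–09:30, 09:45–10:00, 11:00–12:00, 12:15–14:00, 16:30–18:00.
Viktor ∩ Chen: 09:00–09:30, 11:45–12:00, 12:15–12:45, 13:30–13:45, 16:30–18:00.
Restricted to 10:15–16:15: 11:45–12:00, 12:15–12:45, 13:30–13:45.
Windows ≥ 90 min: (none).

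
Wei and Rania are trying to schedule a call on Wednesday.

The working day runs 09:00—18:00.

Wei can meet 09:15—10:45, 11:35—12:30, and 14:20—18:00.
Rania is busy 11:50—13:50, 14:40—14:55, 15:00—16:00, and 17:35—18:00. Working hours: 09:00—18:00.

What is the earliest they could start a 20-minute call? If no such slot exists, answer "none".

09:15

Rania free within 09:00–18:00: 09:00–11:50, 13:50–14:40, 14:55–15:00, 16:00–17:35.
Wei ∩ Rania: 09:15–10:45, 11:35–11:50, 14:20–14:40, 14:55–15:00, 16:00–17:35.
Windows ≥ 20 min: 09:15–10:45, 14:20–14:40, 16:00–17:35.
Earliest such window starts at 09:15.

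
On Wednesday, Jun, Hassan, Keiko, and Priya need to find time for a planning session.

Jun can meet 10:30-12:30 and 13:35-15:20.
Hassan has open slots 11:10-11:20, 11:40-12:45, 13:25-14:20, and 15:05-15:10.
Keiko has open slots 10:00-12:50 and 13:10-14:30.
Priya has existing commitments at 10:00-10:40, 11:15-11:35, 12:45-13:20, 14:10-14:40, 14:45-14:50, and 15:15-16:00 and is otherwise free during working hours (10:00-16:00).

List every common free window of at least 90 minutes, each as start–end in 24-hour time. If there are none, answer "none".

Priya free within 10:00–16:00: 10:40–11:15, 11:35–12:45, 13:20–14:10, 14:40–14:45, 14:50–15:15.
Jun ∩ Hassan: 11:10–11:20, 11:40–12:30, 13:35–14:20, 15:05–15:10.
Jun ∩ Hassan ∩ Keiko: 11:10–11:20, 11:40–12:30, 13:35–14:20.
Jun ∩ Hassan ∩ Keiko ∩ Priya: 11:10–11:15, 11:40–12:30, 13:35–14:10.
Windows ≥ 90 min: (none).

none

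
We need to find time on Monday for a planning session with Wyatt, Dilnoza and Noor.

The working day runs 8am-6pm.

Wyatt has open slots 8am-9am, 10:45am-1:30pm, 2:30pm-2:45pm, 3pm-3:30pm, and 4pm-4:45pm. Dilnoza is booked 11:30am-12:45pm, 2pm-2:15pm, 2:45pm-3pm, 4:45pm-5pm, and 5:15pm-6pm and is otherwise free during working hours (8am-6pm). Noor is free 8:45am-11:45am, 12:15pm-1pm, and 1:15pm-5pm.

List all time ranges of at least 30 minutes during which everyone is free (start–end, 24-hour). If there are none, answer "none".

10:45–11:30, 15:00–15:30, 16:00–16:45

Dilnoza free within 08:00–18:00: 08:00–11:30, 12:45–14:00, 14:15–14:45, 15:00–16:45, 17:00–17:15.
Wyatt ∩ Dilnoza: 08:00–09:00, 10:45–11:30, 12:45–13:30, 14:30–14:45, 15:00–15:30, 16:00–16:45.
Wyatt ∩ Dilnoza ∩ Noor: 08:45–09:00, 10:45–11:30, 12:45–13:00, 13:15–13:30, 14:30–14:45, 15:00–15:30, 16:00–16:45.
Windows ≥ 30 min: 10:45–11:30, 15:00–15:30, 16:00–16:45.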